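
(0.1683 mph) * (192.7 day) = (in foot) 4.11e+06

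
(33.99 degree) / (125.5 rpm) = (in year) 1.431e-09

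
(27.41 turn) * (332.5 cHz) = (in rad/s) 572.6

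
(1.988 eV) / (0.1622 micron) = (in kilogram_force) 2.002e-13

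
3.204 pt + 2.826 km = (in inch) 1.113e+05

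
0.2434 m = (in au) 1.627e-12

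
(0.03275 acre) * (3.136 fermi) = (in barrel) 2.614e-12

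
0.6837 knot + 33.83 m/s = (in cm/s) 3418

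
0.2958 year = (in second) 9.328e+06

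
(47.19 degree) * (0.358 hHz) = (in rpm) 281.6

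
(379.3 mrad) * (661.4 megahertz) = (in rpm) 2.396e+09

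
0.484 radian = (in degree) 27.73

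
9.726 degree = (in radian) 0.1698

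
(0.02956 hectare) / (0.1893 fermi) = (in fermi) 1.562e+33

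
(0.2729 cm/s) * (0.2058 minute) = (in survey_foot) 0.1106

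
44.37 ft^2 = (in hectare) 0.0004122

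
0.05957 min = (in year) 1.133e-07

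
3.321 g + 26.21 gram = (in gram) 29.53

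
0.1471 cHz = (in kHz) 1.471e-06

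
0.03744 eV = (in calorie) 1.434e-21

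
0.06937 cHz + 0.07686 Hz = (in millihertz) 77.55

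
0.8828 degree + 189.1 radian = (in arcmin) 6.501e+05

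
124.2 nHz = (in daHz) 1.242e-08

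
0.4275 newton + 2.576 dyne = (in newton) 0.4275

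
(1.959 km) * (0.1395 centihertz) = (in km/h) 9.838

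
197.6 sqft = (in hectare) 0.001836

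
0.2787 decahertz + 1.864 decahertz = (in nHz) 2.143e+10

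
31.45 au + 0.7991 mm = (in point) 1.334e+16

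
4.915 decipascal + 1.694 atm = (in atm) 1.694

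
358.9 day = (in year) 0.9833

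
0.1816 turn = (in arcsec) 2.354e+05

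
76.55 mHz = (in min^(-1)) 4.593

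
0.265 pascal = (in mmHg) 0.001988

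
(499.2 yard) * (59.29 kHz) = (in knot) 5.261e+07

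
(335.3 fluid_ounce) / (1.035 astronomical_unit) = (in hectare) 6.404e-18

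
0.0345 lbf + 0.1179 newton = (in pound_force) 0.061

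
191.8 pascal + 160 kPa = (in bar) 1.602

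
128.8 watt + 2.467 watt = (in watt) 131.3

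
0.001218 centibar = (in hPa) 0.01218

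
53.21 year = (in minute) 2.797e+07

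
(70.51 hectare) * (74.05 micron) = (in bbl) 328.4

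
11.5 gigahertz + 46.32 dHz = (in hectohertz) 1.15e+08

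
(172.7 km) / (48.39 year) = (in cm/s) 0.01132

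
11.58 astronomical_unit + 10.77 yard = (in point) 4.911e+15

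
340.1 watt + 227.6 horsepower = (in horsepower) 228.1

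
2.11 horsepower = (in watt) 1573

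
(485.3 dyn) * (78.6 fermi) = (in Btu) 3.615e-19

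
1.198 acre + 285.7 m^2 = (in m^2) 5134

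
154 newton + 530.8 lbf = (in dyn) 2.515e+08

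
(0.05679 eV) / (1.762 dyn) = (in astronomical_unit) 3.452e-27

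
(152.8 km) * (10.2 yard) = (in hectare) 142.5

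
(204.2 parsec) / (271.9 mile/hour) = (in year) 1.644e+09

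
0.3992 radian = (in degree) 22.87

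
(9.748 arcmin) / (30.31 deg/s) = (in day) 6.204e-08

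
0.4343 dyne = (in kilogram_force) 4.429e-07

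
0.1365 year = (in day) 49.82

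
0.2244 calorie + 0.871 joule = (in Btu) 0.001715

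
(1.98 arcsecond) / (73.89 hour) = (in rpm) 3.446e-10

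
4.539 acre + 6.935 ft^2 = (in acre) 4.539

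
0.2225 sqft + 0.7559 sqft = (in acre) 2.246e-05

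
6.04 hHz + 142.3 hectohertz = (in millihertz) 1.483e+07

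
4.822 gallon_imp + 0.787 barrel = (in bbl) 0.9249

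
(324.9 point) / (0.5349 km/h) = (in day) 8.928e-06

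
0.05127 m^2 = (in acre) 1.267e-05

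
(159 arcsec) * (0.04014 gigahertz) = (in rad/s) 3.094e+04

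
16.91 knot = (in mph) 19.46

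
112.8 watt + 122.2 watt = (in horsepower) 0.3151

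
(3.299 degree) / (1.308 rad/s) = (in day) 5.095e-07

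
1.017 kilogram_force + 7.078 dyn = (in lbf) 2.242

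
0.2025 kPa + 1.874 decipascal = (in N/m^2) 202.7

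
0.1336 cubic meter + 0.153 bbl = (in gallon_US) 41.72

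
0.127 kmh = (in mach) 0.0001036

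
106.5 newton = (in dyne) 1.065e+07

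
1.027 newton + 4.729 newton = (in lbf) 1.294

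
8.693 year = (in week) 453.3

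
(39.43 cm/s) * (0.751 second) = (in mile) 0.000184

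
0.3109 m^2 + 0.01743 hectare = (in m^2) 174.6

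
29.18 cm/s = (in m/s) 0.2918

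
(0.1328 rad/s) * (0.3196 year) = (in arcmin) 4.601e+09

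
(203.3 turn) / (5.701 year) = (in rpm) 6.785e-05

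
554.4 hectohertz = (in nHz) 5.544e+13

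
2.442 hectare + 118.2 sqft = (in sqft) 2.63e+05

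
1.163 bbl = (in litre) 184.9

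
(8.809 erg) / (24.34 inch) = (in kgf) 1.453e-07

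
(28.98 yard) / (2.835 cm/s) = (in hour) 0.2596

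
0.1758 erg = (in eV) 1.097e+11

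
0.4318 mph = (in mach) 0.0005669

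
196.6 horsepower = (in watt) 1.466e+05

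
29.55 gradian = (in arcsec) 9.574e+04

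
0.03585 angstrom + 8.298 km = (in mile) 5.156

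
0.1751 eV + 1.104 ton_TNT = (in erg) 4.619e+16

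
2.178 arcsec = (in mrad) 0.01056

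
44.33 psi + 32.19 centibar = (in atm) 3.334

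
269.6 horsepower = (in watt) 2.01e+05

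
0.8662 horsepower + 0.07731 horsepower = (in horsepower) 0.9435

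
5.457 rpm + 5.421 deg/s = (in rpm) 6.361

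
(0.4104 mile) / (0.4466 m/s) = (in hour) 0.4108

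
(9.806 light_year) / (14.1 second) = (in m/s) 6.58e+15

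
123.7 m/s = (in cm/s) 1.237e+04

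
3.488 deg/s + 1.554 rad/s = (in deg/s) 92.53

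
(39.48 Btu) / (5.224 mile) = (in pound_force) 1.114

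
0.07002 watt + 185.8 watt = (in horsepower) 0.2493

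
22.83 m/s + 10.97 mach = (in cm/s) 3.758e+05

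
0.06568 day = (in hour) 1.576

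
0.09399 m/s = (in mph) 0.2102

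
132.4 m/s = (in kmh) 476.6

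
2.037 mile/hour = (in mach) 0.002674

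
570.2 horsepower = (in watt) 4.252e+05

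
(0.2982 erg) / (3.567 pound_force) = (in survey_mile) 1.168e-12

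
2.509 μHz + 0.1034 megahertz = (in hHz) 1034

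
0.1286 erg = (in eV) 8.027e+10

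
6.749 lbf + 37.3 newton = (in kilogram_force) 6.865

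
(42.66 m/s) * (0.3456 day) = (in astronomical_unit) 8.515e-06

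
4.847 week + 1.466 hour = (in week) 4.856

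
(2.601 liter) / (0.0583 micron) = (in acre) 11.02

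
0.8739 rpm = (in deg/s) 5.243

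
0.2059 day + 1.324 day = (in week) 0.2186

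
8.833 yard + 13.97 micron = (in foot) 26.5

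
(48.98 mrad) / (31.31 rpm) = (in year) 4.737e-10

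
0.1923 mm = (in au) 1.285e-15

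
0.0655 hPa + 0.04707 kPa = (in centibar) 0.05362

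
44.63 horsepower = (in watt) 3.328e+04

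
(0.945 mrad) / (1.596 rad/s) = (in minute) 9.868e-06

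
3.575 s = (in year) 1.134e-07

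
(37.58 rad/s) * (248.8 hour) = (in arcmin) 1.157e+11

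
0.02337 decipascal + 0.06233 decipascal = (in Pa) 0.00857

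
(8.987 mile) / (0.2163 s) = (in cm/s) 6.687e+06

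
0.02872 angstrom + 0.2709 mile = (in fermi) 4.36e+17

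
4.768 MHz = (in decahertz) 4.768e+05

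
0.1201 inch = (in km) 3.051e-06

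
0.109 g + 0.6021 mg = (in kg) 0.0001096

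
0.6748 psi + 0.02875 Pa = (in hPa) 46.53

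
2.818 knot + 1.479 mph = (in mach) 0.006199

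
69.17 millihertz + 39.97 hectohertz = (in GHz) 3.997e-06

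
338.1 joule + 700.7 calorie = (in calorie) 781.5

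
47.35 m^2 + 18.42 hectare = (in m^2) 1.842e+05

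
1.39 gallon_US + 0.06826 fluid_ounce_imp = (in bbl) 0.03311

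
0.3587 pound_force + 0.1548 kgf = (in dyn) 3.114e+05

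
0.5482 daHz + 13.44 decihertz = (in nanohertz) 6.826e+09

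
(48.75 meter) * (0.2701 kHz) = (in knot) 2.56e+04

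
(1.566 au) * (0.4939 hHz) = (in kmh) 4.165e+13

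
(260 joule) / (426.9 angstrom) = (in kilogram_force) 6.21e+08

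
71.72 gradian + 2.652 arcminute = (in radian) 1.127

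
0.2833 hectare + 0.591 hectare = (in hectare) 0.8743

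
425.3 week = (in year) 8.156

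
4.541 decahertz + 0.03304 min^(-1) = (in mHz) 4.541e+04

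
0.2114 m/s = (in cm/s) 21.14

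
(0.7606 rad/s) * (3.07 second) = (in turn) 0.3716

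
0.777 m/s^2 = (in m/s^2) 0.777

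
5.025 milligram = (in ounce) 0.0001773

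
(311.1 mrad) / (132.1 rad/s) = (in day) 2.726e-08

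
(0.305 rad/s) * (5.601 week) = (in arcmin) 3.552e+09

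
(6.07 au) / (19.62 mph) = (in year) 3283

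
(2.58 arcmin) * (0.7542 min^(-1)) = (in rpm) 9.008e-05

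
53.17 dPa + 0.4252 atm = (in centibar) 43.09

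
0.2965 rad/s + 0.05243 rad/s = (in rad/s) 0.3489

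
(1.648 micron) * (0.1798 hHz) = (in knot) 5.76e-05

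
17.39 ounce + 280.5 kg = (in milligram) 2.81e+08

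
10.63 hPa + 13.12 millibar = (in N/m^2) 2375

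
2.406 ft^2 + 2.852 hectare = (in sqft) 3.07e+05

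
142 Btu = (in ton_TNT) 3.581e-05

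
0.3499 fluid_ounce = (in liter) 0.01035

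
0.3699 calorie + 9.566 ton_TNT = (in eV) 2.498e+29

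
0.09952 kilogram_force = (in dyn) 9.76e+04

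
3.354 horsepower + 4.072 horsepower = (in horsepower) 7.426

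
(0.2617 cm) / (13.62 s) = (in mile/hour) 0.0004298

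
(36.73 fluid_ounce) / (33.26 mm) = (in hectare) 3.266e-06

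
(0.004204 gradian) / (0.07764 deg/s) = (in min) 0.0008122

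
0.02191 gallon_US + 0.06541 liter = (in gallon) 0.03919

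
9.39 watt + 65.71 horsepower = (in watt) 4.901e+04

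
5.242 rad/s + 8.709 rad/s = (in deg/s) 799.3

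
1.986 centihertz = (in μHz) 1.986e+04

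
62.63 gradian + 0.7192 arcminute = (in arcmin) 3383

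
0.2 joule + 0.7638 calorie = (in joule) 3.396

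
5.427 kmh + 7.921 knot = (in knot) 10.85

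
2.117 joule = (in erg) 2.117e+07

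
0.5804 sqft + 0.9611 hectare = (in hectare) 0.9611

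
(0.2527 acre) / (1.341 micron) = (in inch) 3.002e+10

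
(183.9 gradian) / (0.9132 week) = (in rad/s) 5.23e-06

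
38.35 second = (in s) 38.35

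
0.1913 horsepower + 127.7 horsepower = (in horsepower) 127.9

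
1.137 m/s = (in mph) 2.543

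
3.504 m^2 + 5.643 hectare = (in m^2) 5.643e+04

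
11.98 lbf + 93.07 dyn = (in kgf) 5.434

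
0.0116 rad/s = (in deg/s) 0.6646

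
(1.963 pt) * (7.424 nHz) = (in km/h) 1.851e-11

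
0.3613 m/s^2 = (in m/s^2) 0.3613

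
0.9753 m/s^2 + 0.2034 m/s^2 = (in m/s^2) 1.179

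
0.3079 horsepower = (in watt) 229.6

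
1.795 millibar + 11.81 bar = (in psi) 171.3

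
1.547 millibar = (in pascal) 154.7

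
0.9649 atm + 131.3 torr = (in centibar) 115.3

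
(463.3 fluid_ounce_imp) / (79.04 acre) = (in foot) 1.35e-07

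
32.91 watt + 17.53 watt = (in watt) 50.44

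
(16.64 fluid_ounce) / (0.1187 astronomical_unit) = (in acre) 6.848e-18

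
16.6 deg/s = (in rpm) 2.767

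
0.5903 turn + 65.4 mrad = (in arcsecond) 7.785e+05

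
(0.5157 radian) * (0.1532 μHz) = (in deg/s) 4.527e-06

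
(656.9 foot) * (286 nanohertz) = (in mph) 0.0001281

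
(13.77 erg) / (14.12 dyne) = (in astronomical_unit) 6.519e-14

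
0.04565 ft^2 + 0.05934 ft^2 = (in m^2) 0.009754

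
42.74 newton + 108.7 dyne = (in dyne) 4.274e+06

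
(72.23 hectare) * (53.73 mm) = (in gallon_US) 1.025e+07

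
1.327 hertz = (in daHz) 0.1327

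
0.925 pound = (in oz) 14.8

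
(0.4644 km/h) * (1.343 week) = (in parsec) 3.396e-12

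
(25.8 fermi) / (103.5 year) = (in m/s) 7.904e-24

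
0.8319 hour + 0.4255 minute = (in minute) 50.34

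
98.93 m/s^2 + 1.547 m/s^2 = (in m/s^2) 100.5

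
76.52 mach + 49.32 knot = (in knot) 5.07e+04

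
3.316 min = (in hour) 0.05527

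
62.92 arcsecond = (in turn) 4.855e-05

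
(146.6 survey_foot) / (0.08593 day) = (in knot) 0.0117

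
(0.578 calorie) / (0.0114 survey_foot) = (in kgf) 70.97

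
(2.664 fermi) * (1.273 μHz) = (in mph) 7.586e-21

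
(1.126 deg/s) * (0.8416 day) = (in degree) 8.188e+04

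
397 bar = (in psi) 5758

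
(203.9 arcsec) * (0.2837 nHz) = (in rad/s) 2.804e-13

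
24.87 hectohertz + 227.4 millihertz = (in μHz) 2.487e+09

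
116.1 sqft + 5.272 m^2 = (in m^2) 16.06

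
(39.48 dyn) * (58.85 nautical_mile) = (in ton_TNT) 1.028e-08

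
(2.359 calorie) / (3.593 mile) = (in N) 0.001707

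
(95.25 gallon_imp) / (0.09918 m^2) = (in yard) 4.775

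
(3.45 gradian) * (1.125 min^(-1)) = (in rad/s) 0.001016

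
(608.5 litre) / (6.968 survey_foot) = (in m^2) 0.2865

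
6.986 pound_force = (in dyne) 3.108e+06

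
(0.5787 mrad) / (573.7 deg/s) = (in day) 6.689e-10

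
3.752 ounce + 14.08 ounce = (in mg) 5.055e+05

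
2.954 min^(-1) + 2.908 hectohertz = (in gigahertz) 2.908e-07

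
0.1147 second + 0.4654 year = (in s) 1.468e+07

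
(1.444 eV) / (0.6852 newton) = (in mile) 2.098e-22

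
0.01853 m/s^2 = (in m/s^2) 0.01853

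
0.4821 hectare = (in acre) 1.191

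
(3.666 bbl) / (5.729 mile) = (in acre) 1.562e-08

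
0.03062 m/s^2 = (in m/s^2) 0.03062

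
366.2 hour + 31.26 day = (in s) 4.019e+06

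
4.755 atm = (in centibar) 481.8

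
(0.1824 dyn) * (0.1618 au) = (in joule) 4.415e+04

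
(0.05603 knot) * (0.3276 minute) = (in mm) 566.6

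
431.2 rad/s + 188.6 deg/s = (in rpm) 4149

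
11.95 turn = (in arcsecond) 1.549e+07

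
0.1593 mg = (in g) 0.0001593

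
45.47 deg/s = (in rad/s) 0.7936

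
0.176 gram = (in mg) 176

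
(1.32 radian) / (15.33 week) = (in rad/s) 1.424e-07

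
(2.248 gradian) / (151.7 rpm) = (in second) 0.002223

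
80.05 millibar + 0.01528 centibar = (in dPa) 8.02e+04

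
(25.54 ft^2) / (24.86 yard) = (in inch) 4.109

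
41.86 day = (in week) 5.98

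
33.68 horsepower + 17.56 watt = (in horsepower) 33.7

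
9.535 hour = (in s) 3.433e+04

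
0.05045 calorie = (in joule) 0.2111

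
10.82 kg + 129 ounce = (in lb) 31.92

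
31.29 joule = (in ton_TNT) 7.478e-09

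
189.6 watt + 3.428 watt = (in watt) 193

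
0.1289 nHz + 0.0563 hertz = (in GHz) 5.63e-11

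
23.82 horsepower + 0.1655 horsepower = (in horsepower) 23.99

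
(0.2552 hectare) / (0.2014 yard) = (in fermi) 1.386e+19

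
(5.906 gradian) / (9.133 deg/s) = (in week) 9.623e-07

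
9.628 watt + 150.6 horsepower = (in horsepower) 150.6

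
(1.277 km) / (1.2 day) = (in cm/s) 1.232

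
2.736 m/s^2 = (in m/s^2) 2.736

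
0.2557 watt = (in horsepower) 0.0003429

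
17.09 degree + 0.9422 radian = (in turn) 0.1974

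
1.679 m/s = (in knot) 3.264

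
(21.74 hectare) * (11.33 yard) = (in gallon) 5.95e+08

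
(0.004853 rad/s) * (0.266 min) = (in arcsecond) 1.598e+04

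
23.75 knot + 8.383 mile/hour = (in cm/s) 1597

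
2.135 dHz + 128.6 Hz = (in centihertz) 1.288e+04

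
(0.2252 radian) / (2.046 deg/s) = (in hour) 0.001752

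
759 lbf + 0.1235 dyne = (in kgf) 344.3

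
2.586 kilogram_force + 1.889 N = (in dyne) 2.725e+06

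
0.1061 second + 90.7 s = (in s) 90.81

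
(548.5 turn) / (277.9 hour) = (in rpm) 0.0329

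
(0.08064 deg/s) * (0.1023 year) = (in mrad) 4.541e+06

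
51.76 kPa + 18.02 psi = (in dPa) 1.76e+06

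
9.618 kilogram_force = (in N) 94.32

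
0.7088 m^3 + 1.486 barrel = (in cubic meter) 0.9451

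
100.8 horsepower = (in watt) 7.517e+04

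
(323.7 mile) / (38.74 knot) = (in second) 2.614e+04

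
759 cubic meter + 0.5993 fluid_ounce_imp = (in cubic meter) 759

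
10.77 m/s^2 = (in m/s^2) 10.77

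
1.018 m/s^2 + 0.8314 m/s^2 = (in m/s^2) 1.849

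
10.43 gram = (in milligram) 1.043e+04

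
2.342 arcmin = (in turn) 0.0001084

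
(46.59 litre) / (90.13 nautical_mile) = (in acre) 6.897e-11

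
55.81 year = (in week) 2910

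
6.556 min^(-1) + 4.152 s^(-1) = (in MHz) 4.261e-06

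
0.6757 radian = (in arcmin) 2323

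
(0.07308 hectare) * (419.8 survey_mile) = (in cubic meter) 4.937e+08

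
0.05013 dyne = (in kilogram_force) 5.112e-08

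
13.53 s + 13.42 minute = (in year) 2.596e-05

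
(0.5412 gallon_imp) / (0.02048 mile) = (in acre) 1.845e-08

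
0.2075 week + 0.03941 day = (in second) 1.289e+05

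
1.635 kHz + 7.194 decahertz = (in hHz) 17.07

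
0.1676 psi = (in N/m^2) 1156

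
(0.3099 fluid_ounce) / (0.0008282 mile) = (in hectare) 6.876e-10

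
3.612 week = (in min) 3.641e+04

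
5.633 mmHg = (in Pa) 751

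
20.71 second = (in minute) 0.3452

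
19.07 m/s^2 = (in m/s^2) 19.07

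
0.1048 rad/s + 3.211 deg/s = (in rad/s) 0.1608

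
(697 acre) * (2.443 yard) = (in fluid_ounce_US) 2.131e+11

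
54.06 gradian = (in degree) 48.65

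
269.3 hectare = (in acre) 665.5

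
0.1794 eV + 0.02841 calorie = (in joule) 0.1189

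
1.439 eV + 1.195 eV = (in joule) 4.22e-19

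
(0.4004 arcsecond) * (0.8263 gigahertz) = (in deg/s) 9.19e+04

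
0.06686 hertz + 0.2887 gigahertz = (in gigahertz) 0.2887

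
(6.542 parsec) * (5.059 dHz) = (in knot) 1.985e+17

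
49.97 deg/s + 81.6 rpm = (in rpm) 89.93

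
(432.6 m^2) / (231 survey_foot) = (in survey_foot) 20.16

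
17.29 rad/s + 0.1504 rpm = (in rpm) 165.3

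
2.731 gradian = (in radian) 0.0429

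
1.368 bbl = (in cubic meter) 0.2175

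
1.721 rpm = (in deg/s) 10.33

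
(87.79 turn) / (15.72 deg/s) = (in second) 2010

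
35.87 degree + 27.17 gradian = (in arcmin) 3619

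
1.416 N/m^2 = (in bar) 1.416e-05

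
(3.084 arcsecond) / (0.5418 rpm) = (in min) 4.392e-06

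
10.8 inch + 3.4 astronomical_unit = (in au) 3.4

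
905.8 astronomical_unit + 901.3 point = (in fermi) 1.355e+29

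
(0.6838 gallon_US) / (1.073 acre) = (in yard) 6.519e-07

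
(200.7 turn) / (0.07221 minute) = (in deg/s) 1.668e+04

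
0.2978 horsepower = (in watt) 222.1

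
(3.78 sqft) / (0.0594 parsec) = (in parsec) 6.209e-33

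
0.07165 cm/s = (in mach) 2.104e-06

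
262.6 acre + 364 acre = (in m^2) 2.536e+06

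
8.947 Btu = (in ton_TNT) 2.256e-06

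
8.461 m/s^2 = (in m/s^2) 8.461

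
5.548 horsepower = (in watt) 4137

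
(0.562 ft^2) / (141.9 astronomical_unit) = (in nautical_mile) 1.328e-18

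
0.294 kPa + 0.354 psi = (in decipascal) 2.735e+04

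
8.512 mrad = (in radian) 0.008512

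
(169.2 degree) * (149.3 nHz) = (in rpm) 4.21e-06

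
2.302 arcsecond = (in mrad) 0.01116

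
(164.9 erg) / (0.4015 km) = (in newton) 4.107e-08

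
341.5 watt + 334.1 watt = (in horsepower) 0.906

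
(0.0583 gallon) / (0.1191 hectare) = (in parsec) 6.005e-24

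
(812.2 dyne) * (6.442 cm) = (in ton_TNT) 1.251e-13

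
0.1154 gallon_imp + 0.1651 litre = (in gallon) 0.1822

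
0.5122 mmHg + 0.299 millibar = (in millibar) 0.9819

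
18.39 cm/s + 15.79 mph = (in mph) 16.2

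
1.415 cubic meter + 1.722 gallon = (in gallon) 375.5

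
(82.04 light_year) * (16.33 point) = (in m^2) 4.471e+15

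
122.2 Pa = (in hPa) 1.222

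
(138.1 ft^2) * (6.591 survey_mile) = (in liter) 1.361e+08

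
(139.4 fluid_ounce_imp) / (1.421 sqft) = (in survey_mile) 1.864e-05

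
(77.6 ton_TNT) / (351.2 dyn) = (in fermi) 9.245e+28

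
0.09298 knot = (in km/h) 0.1722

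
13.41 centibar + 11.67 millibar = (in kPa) 14.58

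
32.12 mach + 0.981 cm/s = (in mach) 32.12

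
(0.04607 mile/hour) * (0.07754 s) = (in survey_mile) 9.923e-07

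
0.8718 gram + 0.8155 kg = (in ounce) 28.8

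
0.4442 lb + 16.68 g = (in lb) 0.481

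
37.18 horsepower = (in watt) 2.773e+04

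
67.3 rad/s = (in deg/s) 3856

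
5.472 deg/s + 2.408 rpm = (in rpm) 3.32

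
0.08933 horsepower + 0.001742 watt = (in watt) 66.62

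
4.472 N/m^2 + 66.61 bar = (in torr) 4.996e+04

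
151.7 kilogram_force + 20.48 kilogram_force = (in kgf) 172.2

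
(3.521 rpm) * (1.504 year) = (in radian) 1.749e+07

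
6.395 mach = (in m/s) 2177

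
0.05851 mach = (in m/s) 19.92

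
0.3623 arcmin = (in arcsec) 21.74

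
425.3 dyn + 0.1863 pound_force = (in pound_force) 0.1873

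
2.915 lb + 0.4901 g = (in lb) 2.916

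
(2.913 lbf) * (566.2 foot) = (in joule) 2236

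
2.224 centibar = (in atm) 0.02195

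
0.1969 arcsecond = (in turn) 1.519e-07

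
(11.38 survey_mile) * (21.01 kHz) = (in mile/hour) 8.607e+08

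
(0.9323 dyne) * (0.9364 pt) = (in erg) 0.0308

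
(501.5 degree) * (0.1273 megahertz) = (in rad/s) 1.114e+06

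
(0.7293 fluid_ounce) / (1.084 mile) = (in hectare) 1.236e-12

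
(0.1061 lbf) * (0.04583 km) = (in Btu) 0.0205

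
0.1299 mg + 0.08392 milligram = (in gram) 0.0002138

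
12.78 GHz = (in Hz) 1.278e+10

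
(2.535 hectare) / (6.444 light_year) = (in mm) 4.158e-10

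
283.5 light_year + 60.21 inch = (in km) 2.682e+15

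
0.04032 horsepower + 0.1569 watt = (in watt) 30.22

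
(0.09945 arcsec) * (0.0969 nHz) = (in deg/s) 2.677e-15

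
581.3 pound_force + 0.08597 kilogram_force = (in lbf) 581.5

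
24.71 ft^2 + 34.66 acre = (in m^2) 1.403e+05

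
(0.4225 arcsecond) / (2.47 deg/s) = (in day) 5.499e-10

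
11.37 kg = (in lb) 25.07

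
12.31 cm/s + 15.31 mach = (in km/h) 1.877e+04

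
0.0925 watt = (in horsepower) 0.000124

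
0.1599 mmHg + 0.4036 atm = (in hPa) 409.2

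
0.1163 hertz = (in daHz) 0.01163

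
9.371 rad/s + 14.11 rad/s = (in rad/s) 23.48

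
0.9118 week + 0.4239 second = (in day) 6.383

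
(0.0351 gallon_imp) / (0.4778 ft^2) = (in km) 3.595e-06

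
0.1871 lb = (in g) 84.87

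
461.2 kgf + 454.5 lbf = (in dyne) 6.545e+08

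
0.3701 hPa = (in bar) 0.0003701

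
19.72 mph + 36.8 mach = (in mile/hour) 2.805e+04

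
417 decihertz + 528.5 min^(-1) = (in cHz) 5051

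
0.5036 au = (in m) 7.534e+10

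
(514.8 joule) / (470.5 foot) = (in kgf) 0.3661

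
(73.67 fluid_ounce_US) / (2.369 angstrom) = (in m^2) 9.197e+06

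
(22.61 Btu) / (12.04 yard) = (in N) 2167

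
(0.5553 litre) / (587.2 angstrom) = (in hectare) 0.9457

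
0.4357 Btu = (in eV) 2.869e+21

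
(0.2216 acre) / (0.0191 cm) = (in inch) 1.849e+08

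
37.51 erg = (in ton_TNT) 8.965e-16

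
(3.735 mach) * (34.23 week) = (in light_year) 2.783e-06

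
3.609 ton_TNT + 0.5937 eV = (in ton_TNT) 3.609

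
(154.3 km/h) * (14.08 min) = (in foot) 1.188e+05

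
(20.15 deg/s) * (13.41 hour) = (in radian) 1.698e+04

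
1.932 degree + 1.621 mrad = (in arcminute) 121.5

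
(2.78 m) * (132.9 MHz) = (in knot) 7.182e+08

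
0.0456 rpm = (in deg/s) 0.2736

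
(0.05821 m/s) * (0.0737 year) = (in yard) 1.48e+05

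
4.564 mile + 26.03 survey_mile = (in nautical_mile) 26.59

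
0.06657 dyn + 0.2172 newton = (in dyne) 2.172e+04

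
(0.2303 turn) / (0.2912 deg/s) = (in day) 0.003295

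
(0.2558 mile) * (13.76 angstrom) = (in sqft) 6.097e-06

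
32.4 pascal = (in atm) 0.0003198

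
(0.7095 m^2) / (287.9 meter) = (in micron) 2464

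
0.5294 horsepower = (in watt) 394.8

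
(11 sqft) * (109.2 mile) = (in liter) 1.796e+08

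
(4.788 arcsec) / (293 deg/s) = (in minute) 7.565e-08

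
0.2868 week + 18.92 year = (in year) 18.93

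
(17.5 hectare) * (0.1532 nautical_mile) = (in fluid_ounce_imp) 1.748e+12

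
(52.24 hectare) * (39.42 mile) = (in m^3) 3.314e+10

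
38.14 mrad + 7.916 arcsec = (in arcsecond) 7875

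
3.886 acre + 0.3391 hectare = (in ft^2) 2.058e+05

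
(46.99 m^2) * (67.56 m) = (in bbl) 1.997e+04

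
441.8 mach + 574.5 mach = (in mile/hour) 7.741e+05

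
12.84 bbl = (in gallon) 539.3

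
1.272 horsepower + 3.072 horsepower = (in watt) 3239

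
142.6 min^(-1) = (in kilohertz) 0.002377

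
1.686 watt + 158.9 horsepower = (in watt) 1.185e+05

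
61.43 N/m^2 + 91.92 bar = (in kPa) 9192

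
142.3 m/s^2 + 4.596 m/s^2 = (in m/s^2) 146.9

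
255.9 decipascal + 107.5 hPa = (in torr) 80.82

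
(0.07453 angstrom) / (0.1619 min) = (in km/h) 2.762e-12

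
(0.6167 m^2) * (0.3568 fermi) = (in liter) 2.2e-13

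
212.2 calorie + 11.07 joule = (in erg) 8.989e+09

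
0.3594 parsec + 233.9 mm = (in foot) 3.638e+16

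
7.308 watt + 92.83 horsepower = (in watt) 6.923e+04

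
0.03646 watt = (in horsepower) 4.889e-05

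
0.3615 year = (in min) 1.9e+05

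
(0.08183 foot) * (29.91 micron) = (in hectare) 7.46e-11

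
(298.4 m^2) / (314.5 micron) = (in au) 6.342e-06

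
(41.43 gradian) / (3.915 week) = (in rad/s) 2.748e-07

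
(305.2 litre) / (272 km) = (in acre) 2.773e-10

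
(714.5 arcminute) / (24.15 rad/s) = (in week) 1.423e-08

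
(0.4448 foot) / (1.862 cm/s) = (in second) 7.281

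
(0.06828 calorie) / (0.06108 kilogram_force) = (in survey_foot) 1.565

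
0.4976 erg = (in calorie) 1.189e-08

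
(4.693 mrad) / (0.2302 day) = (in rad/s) 2.36e-07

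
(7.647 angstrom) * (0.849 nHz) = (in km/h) 2.337e-18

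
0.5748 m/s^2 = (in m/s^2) 0.5748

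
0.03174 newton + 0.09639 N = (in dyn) 1.281e+04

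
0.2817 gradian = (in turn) 0.0007043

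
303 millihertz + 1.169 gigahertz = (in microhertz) 1.169e+15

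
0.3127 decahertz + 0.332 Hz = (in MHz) 3.459e-06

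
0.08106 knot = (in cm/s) 4.17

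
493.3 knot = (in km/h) 913.6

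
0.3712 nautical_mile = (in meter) 687.5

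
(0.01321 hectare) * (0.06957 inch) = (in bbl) 1.468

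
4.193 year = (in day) 1530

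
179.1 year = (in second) 5.648e+09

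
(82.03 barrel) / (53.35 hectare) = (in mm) 0.02445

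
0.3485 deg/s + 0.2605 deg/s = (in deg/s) 0.609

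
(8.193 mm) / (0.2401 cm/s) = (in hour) 0.0009479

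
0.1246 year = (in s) 3.929e+06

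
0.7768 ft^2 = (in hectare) 7.217e-06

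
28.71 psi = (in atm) 1.954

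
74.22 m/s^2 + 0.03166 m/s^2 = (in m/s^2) 74.25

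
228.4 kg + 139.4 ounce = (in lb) 512.2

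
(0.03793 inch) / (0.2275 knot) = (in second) 0.008232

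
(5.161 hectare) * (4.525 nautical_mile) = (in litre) 4.325e+11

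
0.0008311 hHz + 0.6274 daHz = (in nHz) 6.357e+09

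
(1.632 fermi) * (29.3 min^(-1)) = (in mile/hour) 1.783e-15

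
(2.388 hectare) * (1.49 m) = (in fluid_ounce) 1.203e+09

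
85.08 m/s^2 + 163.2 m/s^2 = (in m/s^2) 248.3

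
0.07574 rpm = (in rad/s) 0.007931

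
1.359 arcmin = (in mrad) 0.3953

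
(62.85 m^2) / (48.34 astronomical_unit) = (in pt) 2.464e-08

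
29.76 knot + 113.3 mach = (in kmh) 1.389e+05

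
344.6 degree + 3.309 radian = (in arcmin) 3.205e+04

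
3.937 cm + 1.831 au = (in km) 2.739e+08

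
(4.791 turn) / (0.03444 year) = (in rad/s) 2.772e-05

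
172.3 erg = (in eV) 1.075e+14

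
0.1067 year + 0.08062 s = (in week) 5.564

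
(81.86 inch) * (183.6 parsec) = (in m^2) 1.178e+19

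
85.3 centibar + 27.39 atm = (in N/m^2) 2.861e+06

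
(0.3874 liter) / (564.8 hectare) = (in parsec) 2.223e-27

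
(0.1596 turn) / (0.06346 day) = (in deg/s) 0.01048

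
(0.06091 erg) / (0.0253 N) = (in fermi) 2.408e+08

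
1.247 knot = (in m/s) 0.6415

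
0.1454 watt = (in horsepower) 0.000195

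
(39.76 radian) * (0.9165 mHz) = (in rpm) 0.348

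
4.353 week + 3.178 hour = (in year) 0.08384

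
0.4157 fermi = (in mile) 2.583e-19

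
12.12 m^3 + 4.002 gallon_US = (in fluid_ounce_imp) 4.271e+05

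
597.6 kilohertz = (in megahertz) 0.5976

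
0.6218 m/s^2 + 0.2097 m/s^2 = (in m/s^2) 0.8315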